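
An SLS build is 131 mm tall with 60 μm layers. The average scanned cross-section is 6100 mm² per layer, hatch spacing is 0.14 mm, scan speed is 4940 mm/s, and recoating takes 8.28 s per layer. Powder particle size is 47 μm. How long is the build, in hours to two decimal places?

10.37 hours

Number of layers: 131 / 0.06 → 2184 (rounded up).
Per-layer scan distance = 6100 / 0.14 = 43571.4 mm.
Per-layer scan time: 43571.4 / 4940 → 8.8201 s.
Time per layer = 8.8201 + 8.28 = 17.1001 s.
Build time = 2184 × 17.1001 = 37346.6184 s = 10.37 hours.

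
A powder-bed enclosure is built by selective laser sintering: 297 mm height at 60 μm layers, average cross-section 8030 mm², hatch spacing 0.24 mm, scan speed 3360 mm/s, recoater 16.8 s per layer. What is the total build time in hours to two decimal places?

Layer count = ceil(297 / 0.06) = 4950.
Scan path per layer = 8030 / 0.24 = 33458.3 mm.
Per-layer scan time = 33458.3 / 3360, so 9.9578 s.
Time per layer = 9.9578 + 16.8 = 26.7578 s.
4950 layers × 26.7578 s/layer = 132451.11 s, i.e. 36.79 hours.

36.79 hours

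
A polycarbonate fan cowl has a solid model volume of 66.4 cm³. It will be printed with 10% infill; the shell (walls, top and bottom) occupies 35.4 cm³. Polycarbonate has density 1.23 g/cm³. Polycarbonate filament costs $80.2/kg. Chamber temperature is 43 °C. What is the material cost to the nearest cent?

Interior volume: 66.4 − 35.4 → 31 cm³.
Deposited infill = 0.10 × 31, so 3.1 cm³.
Deposited volume = 35.4 + 3.1 = 38.5 cm³.
Mass = 38.5 × 1.23, so 47.355 g.
Cost = 47.355 g / 1000 × $80.2/kg = $3.80.

$3.80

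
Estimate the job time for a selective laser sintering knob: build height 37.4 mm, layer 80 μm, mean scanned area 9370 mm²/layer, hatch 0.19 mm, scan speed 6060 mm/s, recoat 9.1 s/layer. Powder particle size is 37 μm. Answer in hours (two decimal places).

2.24 hours

Number of layers: 37.4 / 0.08 → 468 (rounded up).
Scan path per layer: 9370 / 0.19 → 49315.8 mm.
Laser time per layer = 49315.8 / 6060, so 8.1379 s.
Time per layer: 8.1379 + 9.1 → 17.2379 s.
468 layers × 17.2379 s/layer = 8067.3372 s, i.e. 2.24 hours.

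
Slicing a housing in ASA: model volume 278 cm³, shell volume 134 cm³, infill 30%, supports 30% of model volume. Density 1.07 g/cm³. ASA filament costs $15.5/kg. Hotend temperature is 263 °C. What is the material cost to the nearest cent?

$4.32

Interior volume = 278 − 134, so 144 cm³.
Infill deposited: 0.30 × 144 → 43.2 cm³.
Support: 0.30 × 278 → 83.4 cm³.
Total printed volume: 134 + 43.2 + 83.4 → 260.6 cm³.
Mass = 260.6 × 1.07, so 278.842 g.
At $15.5/kg: 278.842/1000 × 15.5 = $4.32.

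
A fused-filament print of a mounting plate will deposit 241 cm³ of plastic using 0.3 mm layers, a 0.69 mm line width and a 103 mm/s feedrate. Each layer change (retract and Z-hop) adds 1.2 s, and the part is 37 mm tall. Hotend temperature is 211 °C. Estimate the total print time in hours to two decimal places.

3.18 hours

Line area: 0.3 × 0.69 → 0.207 mm².
Total extruded path = 241000/0.207 = 1164251.2 mm.
Extrusion time = 1164251.2 / 103, so 11303.4 s.
Layers = ⌈37/0.3⌉ = 124.
Non-print overhead = 124 × 1.2, so 148.8 s.
Total = 11303.4 + 148.8 = 11452.2 s = 3.18 hours.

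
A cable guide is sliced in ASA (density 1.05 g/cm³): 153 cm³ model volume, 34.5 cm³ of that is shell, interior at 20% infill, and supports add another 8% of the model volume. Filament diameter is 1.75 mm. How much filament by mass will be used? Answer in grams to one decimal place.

Interior volume = 153 − 34.5 = 118.5 cm³.
Infill volume: 0.20 × 118.5 → 23.7 cm³.
Support = 0.08 × 153, so 12.24 cm³.
Total printed volume = 34.5 + 23.7 + 12.24, so 70.44 cm³.
Mass: 70.44 × 1.05 → 73.962 g.

74.0 g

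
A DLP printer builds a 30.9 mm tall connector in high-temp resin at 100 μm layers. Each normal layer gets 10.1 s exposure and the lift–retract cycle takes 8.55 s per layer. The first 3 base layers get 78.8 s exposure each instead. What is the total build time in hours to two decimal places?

Number of layers: 30.9 / 0.1 → 309 (rounded up).
Base layers = 3 × (78.8 + 8.55), so 262.05 s.
Regular layers: 306 × (10.1 + 8.55) → 5706.9 s.
Total = 262.05 + 5706.9 = 5968.95 s = 1.66 hours.

1.66 hours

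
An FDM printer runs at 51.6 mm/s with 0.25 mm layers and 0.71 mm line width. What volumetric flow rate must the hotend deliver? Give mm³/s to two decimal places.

A = 0.25 × 0.71, so 0.1775 mm².
Volumetric flow = 51.6 × 0.1775 = 9.16 mm³/s.

9.16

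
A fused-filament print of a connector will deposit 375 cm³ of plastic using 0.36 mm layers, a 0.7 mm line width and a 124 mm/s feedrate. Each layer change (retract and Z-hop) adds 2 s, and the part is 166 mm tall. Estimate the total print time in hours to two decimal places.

Bead cross-section: 0.36 × 0.7 → 0.252 mm².
Path length: 375000 mm³ / 0.252 mm² → 1488095.2 mm.
Print-move time: 1488095.2 / 124 → 12000.8 s.
Number of layers: 166 / 0.36 → 462 (rounded up).
Layer-change overhead = 462 × 2 = 924 s.
Total = 12000.8 + 924 = 12924.8 s = 3.59 hours.

3.59 hours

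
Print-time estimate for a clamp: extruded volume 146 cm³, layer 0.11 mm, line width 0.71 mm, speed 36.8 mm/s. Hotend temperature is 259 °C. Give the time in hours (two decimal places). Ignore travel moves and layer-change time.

Line area: 0.11 × 0.71 → 0.0781 mm².
Total extruded path = 146000/0.0781 = 1869398.2 mm.
Extrusion time = 1869398.2 / 36.8, so 50798.9 s.
That's 50798.9 s → 14.11 hours.

14.11 hours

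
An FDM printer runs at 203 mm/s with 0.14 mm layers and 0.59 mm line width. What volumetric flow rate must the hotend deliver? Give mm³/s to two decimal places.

16.77

Extrusion cross-section: 0.14 × 0.59 → 0.0826 mm².
Q = v·A = 203 × 0.0826 = 16.77 mm³/s.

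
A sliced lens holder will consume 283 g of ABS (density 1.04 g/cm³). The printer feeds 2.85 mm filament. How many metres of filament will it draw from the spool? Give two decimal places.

Extruded volume: 283/1.04 = 272.1154 cm³ (272115.4 mm³).
Filament cross-section = π × (2.85/2)² = 6.3794 mm².
L = V/A = 272115.4/6.3794 = 42655.33 mm → 42.66 m.

42.66 m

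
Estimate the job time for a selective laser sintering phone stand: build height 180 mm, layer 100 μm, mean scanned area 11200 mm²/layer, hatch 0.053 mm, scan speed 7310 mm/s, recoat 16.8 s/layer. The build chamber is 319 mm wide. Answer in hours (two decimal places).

Layer count = ceil(180 / 0.1) = 1800.
Hatch length per layer: 11200 / 0.053 → 211320.8 mm.
Scan time per layer = 211320.8 / 7310, so 28.9085 s.
Layer cycle = 28.9085 + 16.8 = 45.7085 s.
Build time = 1800 × 45.7085 = 82275.3 s = 22.85 hours.

22.85 hours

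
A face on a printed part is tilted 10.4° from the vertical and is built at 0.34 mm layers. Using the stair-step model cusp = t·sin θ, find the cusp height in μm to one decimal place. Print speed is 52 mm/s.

61.4 μm

h_c = t·sin θ = 0.34 × 0.1805 = 0.06137 mm (61.4 μm).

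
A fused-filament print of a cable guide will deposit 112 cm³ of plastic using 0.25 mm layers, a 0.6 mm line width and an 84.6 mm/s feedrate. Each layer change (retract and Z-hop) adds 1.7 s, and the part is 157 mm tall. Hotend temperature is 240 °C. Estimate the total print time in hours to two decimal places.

Line area = 0.25 × 0.6, so 0.15 mm².
Total extruded path = 112000/0.15 = 746666.7 mm.
Extrusion time = 746666.7 / 84.6 = 8825.8 s.
Number of layers: 157 / 0.25 → 628 (rounded up).
Non-print overhead = 628 × 1.7, so 1067.6 s.
Total = 8825.8 + 1067.6 = 9893.4 s = 2.75 hours.

2.75 hours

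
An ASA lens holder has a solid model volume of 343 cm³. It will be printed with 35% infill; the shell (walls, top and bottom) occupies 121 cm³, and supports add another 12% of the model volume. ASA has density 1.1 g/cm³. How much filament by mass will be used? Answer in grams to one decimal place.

263.8 g

Volume inside the shell: 343 − 121 → 222 cm³.
Infill volume = 0.35 × 222, so 77.7 cm³.
Support = 0.12 × 343, so 41.16 cm³.
Total printed volume = 121 + 77.7 + 41.16 = 239.86 cm³.
Mass: 239.86 × 1.1 → 263.846 g.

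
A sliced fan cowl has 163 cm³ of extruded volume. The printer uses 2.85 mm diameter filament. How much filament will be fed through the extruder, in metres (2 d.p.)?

Cross-section of 2.85 mm filament: π·(2.85/2)² = 6.3794 mm².
L = 163000 mm³ / 6.3794 mm² = 25550.99 mm, i.e. 25.55 m.

25.55 m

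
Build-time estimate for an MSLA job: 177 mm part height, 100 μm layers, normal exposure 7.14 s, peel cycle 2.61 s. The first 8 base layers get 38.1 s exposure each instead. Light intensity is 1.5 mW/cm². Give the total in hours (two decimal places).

Number of layers: 177 / 0.1 → 1770 (rounded up).
Bottom layers: 8 × (38.1 + 2.61) → 325.68 s.
Remaining layers: 1762 × (7.14 + 2.61) → 17179.5 s.
Sum: 325.68 + 17179.5 = 17505.18 s → 4.86 hours.

4.86 hours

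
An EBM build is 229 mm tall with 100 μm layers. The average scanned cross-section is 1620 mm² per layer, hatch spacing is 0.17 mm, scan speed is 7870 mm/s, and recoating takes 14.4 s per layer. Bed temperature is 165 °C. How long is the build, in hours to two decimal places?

9.93 hours

Number of layers: 229 / 0.1 → 2290 (rounded up).
Scan path per layer = 1620 / 0.17, so 9529.4 mm.
Scan time per layer: 9529.4 / 7870 → 1.2109 s.
Per-layer time: 1.2109 + 14.4 → 15.6109 s.
Build time = 2290 × 15.6109 = 35748.961 s = 9.93 hours.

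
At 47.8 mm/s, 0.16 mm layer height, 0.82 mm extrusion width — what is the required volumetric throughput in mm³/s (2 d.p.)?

A = 0.16 × 0.82 = 0.1312 mm².
Q = v·A = 47.8 × 0.1312 = 6.27 mm³/s.

6.27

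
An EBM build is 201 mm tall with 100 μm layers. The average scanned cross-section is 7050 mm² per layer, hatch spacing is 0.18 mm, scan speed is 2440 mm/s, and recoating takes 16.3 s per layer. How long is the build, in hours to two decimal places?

Number of layers: 201 / 0.1 → 2010 (rounded up).
Hatch length per layer = 7050 / 0.18, so 39166.7 mm.
Per-layer scan time: 39166.7 / 2440 → 16.0519 s.
Per-layer time = 16.0519 + 16.3 = 32.3519 s.
Build time = 2010 × 32.3519 = 65027.319 s = 18.06 hours.

18.06 hours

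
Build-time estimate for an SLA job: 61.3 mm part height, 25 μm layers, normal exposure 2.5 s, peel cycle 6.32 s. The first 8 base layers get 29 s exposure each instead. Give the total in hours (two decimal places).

Layers = ⌈61.3/0.025⌉ = 2452.
Base layers: 8 × (29 + 6.32) → 282.56 s.
Normal layers = 2444 × (2.5 + 6.32), so 21556.08 s.
Total = 282.56 + 21556.08 = 21838.64 s = 6.07 hours.

6.07 hours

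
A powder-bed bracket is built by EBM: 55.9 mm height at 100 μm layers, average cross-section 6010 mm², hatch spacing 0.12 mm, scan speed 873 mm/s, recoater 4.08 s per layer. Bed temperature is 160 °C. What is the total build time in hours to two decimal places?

Layer count = ceil(55.9 / 0.1) = 559.
Per-layer scan distance: 6010 / 0.12 → 50083.3 mm.
Per-layer scan time = 50083.3 / 873, so 57.3692 s.
Per-layer time = 57.3692 + 4.08 = 61.4492 s.
Total: 559 × 61.4492 s = 34350.1028 s → 9.54 hours.

9.54 hours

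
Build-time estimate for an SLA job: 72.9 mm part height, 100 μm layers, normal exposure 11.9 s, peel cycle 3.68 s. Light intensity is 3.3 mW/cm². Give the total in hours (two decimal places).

Layers = ⌈72.9/0.1⌉ = 729.
Each layer takes: 11.9 + 3.68 → 15.58 s.
Build time: 729 × 15.58 s = 11357.82 s, i.e. 3.15 hours.

3.15 hours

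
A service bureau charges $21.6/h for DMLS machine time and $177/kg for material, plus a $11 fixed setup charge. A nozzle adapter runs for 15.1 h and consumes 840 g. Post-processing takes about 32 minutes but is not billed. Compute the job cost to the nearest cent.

$485.84

Machine cost: 21.6 × 15.1 → $326.16.
Feedstock cost: 177 × 840/1000 → $148.68.
Total = 326.16 + 148.68 + 11 = $485.84.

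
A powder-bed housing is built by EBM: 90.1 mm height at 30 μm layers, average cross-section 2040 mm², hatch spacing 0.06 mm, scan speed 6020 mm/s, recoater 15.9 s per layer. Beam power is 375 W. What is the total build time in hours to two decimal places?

17.98 hours

Layers = ⌈90.1/0.03⌉ = 3004.
Scan path per layer = 2040 / 0.06, so 34000 mm.
Beam time per layer = 34000 / 6020 = 5.6478 s.
Layer cycle = 5.6478 + 15.9, so 21.5478 s.
Build time = 3004 × 21.5478 = 64729.5912 s = 17.98 hours.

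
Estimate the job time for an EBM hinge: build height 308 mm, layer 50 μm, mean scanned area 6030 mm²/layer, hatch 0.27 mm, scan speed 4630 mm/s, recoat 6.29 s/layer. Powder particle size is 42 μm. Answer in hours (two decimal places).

19.02 hours

Layers = ⌈308/0.05⌉ = 6160.
Hatch length per layer = 6030 / 0.27, so 22333.3 mm.
Beam time per layer: 22333.3 / 4630 → 4.8236 s.
Per-layer time = 4.8236 + 6.29, so 11.1136 s.
6160 layers × 11.1136 s/layer = 68459.776 s, i.e. 19.02 hours.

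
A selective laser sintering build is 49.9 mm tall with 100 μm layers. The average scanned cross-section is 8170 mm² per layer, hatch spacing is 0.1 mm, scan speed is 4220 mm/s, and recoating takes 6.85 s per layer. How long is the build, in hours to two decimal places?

3.63 hours

Number of layers: 49.9 / 0.1 → 499 (rounded up).
Hatch length per layer: 8170 / 0.1 → 81700 mm.
Scan time per layer = 81700 / 4220 = 19.3602 s.
Layer cycle: 19.3602 + 6.85 → 26.2102 s.
499 layers × 26.2102 s/layer = 13078.8898 s, i.e. 3.63 hours.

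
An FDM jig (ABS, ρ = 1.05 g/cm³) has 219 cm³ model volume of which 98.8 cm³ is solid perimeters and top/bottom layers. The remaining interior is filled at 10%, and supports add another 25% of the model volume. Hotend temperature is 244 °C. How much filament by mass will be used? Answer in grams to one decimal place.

Volume inside the shell = 219 − 98.8 = 120.2 cm³.
Infill volume = 0.10 × 120.2 = 12.02 cm³.
Support = 0.25 × 219, so 54.75 cm³.
Total extruded = 98.8 + 12.02 + 54.75 = 165.57 cm³.
Mass = 165.57 × 1.05, so 173.8485 g.

173.8 g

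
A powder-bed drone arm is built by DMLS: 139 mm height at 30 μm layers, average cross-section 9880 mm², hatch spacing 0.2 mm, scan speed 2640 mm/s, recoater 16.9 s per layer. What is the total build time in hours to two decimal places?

Number of layers: 139 / 0.03 → 4634 (rounded up).
Hatch length per layer = 9880 / 0.2, so 49400 mm.
Laser time per layer = 49400 / 2640 = 18.7121 s.
Time per layer: 18.7121 + 16.9 → 35.6121 s.
Total: 4634 × 35.6121 s = 165026.4714 s → 45.84 hours.

45.84 hours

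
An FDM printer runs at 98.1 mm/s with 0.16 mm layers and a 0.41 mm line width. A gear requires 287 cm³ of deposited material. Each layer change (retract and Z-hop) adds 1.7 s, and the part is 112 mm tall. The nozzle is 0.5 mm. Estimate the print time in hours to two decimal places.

Line area = 0.16 × 0.41, so 0.0656 mm².
Toolpath length = 287 cm³ / 0.0656 mm² = 287000 / 0.0656 = 4375000 mm.
Time extruding = 4375000 / 98.1 = 44597.3 s.
Layer count = ceil(112 / 0.16) = 700.
Z-hop total = 700 × 1.7 = 1190 s.
Altogether 44597.3 + 1190 = 45787.3 s, i.e. 12.72 hours.

12.72 hours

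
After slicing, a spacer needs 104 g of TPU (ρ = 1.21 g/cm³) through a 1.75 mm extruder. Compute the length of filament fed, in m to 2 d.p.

Volume = 104 g / 1.21 g·cm⁻³ = 85.9504 cm³ = 85950.4 mm³.
Filament cross-section = π × (1.75/2)² = 2.4053 mm².
L = V/A = 85950.4/2.4053 = 35733.75 mm → 35.73 m.

35.73 m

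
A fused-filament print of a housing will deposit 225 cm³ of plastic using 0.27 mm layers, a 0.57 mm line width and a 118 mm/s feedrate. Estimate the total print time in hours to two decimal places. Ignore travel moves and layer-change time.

Line area = 0.27 × 0.57, so 0.1539 mm².
Toolpath length = 225 cm³ / 0.1539 mm² = 225000 / 0.1539 = 1461988.3 mm.
Extrusion time = 1461988.3 / 118, so 12389.7 s.
In the requested units: 12389.7 s = 3.44 hours.

3.44 hours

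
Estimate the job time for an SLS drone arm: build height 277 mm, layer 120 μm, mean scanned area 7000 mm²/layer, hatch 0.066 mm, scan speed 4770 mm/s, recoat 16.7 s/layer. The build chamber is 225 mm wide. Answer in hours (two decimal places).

24.97 hours

Number of layers: 277 / 0.12 → 2309 (rounded up).
Per-layer scan distance = 7000 / 0.066 = 106060.6 mm.
Laser time per layer = 106060.6 / 4770 = 22.2349 s.
Layer cycle = 22.2349 + 16.7, so 38.9349 s.
2309 layers × 38.9349 s/layer = 89900.6841 s, i.e. 24.97 hours.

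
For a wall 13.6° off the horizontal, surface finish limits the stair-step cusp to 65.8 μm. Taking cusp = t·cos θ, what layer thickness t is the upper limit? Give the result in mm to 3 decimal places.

t = h_c / cos θ = 0.0658 / 0.9720 = 0.068 mm.

0.068 mm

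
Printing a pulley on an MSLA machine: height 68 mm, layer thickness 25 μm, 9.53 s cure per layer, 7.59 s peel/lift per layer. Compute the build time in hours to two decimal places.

Number of layers: 68 / 0.025 → 2720 (rounded up).
Per-layer time: 9.53 + 7.59 → 17.12 s.
Build time: 2720 × 17.12 s = 46566.4 s, i.e. 12.94 hours.

12.94 hours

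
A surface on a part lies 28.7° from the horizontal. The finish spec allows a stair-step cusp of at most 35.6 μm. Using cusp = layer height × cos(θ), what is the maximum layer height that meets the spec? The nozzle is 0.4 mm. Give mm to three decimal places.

0.041 mm

cos(28.7°) = 0.8771; t_max = 0.0356/0.8771 = 0.041 mm.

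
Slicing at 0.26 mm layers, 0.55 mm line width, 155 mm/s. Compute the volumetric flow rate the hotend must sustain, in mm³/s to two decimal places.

A: 0.26 × 0.55 → 0.143 mm².
Volumetric flow = 155 × 0.143 = 22.17 mm³/s.

22.17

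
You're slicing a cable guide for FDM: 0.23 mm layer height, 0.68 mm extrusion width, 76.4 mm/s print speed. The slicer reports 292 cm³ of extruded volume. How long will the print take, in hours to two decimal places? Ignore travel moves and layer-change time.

Line area = 0.23 × 0.68, so 0.1564 mm².
Total extruded path = 292000/0.1564 = 1867007.7 mm.
Print-move time: 1867007.7 / 76.4 → 24437.3 s.
That's 24437.3 s → 6.79 hours.

6.79 hours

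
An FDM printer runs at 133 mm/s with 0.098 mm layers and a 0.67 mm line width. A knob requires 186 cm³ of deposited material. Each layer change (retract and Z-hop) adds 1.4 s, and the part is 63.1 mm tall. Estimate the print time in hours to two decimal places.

6.17 hours

Bead cross-section = 0.098 × 0.67 = 0.06566 mm².
Toolpath length = 186 cm³ / 0.06566 mm² = 186000 / 0.06566 = 2832774.9 mm.
Time extruding = 2832774.9 / 133 = 21299.1 s.
Layers = ⌈63.1/0.098⌉ = 644.
Layer-change overhead = 644 × 1.4, so 901.6 s.
Altogether 21299.1 + 901.6 = 22200.7 s, i.e. 6.17 hours.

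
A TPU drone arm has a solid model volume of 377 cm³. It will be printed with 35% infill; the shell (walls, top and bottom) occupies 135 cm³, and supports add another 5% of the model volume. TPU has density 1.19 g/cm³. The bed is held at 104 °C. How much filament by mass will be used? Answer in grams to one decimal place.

283.9 g

Infill region: 377 − 135 → 242 cm³.
Infill volume = 0.35 × 242, so 84.7 cm³.
Support = 0.05 × 377 = 18.85 cm³.
Total printed volume = 135 + 84.7 + 18.85, so 238.55 cm³.
Mass = 238.55 × 1.19 = 283.8745 g.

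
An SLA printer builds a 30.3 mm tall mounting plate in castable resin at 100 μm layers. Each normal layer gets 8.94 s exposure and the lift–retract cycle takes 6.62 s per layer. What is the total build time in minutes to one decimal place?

78.6 minutes

Number of layers: 30.3 / 0.1 → 303 (rounded up).
Cycle time: 8.94 + 6.62 → 15.56 s.
Total = 303 × 15.56 = 4714.68 s = 78.6 minutes.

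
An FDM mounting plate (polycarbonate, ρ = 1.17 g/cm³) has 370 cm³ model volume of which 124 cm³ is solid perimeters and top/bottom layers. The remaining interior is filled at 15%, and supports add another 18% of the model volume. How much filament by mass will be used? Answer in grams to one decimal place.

266.2 g

Interior volume = 370 − 124, so 246 cm³.
Infill volume = 0.15 × 246, so 36.9 cm³.
Support = 0.18 × 370 = 66.6 cm³.
Total printed volume: 124 + 36.9 + 66.6 → 227.5 cm³.
Mass = 227.5 × 1.17, so 266.175 g.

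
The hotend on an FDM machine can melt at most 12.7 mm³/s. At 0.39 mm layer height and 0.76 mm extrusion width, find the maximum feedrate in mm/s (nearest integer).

A = 0.39 × 0.76 = 0.2964 mm².
Max speed = 12.7 / 0.2964 = 42.85 ≈ 43 mm/s.

43 mm/s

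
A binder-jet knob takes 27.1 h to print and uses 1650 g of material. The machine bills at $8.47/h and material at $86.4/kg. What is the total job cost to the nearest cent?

Machine cost = 8.47 × 27.1, so $229.537.
Feedstock cost: 86.4 × 1650/1000 → $142.56.
Total = 229.537 + 142.56 = 372.097 ≈ $372.10.

$372.10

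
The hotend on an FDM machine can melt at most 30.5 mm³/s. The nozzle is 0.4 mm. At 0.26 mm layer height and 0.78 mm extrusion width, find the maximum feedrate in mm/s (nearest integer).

Bead cross-section = 0.26 × 0.78 = 0.2028 mm².
Max speed = 30.5 / 0.2028 = 150.39 ≈ 150 mm/s.

150 mm/s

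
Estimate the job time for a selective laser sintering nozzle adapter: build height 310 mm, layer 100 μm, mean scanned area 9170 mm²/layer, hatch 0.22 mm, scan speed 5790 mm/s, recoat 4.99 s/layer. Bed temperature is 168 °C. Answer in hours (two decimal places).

10.50 hours

Layer count = ceil(310 / 0.1) = 3100.
Scan path per layer = 9170 / 0.22 = 41681.8 mm.
Scan time per layer = 41681.8 / 5790 = 7.1989 s.
Per-layer time = 7.1989 + 4.99, so 12.1889 s.
3100 layers × 12.1889 s/layer = 37785.59 s, i.e. 10.50 hours.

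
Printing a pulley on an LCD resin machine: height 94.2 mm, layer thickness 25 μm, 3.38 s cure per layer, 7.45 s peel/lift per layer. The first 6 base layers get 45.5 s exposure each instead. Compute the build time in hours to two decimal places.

Layers = ⌈94.2/0.025⌉ = 3768.
Base layers = 6 × (45.5 + 7.45) = 317.7 s.
Normal layers: 3762 × (3.38 + 7.45) → 40742.46 s.
Sum: 317.7 + 40742.46 = 41060.16 s → 11.41 hours.

11.41 hours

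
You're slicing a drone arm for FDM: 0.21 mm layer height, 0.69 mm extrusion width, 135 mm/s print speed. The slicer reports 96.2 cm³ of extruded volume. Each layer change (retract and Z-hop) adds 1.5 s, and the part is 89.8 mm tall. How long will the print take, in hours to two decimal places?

1.54 hours

Extrusion cross-section = 0.21 × 0.69, so 0.1449 mm².
Total extruded path = 96200/0.1449 = 663906.1 mm.
Extrusion time = 663906.1 / 135 = 4917.8 s.
Number of layers: 89.8 / 0.21 → 428 (rounded up).
Non-print overhead: 428 × 1.5 → 642 s.
Altogether 4917.8 + 642 = 5559.8 s, i.e. 1.54 hours.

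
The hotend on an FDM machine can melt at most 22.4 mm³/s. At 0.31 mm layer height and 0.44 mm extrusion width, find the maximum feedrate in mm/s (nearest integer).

164 mm/s

A = 0.31 × 0.44 = 0.1364 mm².
v_max = Q/A = 22.4/0.1364 = 164.22 mm/s → 164 mm/s.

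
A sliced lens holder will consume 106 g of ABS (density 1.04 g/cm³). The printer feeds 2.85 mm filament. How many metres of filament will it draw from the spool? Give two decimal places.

15.98 m

Volume = 106 g / 1.04 g·cm⁻³ = 101.9231 cm³ = 101923.1 mm³.
Filament cross-section = π × (2.85/2)² = 6.3794 mm².
L = V/A = 101923.1/6.3794 = 15976.91 mm → 15.98 m.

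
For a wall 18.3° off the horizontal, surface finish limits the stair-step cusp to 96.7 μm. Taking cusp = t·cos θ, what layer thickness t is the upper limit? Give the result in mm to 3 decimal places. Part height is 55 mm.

cos(18.3°) = 0.9494; t_max = 0.0967/0.9494 = 0.102 mm.

0.102 mm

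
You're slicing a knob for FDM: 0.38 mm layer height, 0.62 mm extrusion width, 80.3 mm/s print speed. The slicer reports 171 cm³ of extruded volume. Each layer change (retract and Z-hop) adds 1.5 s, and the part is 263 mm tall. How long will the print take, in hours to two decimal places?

Line area: 0.38 × 0.62 → 0.2356 mm².
Path length: 171000 mm³ / 0.2356 mm² → 725806.5 mm.
Time extruding = 725806.5 / 80.3 = 9038.7 s.
Layers = ⌈263/0.38⌉ = 693.
Layer-change overhead: 693 × 1.5 → 1039.5 s.
Total = 9038.7 + 1039.5 = 10078.2 s = 2.80 hours.

2.80 hours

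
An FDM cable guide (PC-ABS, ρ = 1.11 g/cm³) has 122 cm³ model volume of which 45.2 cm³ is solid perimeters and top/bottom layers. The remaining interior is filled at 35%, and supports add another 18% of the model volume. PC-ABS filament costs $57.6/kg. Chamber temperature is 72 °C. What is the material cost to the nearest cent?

$6.01

Interior volume = 122 − 45.2 = 76.8 cm³.
Infill deposited = 0.35 × 76.8, so 26.88 cm³.
Support: 0.18 × 122 → 21.96 cm³.
Deposited volume = 45.2 + 26.88 + 21.96 = 94.04 cm³.
Mass = 94.04 × 1.11, so 104.3844 g.
At $57.6/kg: 104.3844/1000 × 57.6 = $6.01.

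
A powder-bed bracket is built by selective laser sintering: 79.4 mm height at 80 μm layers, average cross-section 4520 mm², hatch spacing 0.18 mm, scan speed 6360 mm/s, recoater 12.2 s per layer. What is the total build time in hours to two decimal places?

Number of layers: 79.4 / 0.08 → 993 (rounded up).
Scan path per layer: 4520 / 0.18 → 25111.1 mm.
Per-layer scan time = 25111.1 / 6360 = 3.9483 s.
Layer cycle = 3.9483 + 12.2, so 16.1483 s.
993 layers × 16.1483 s/layer = 16035.2619 s, i.e. 4.45 hours.

4.45 hours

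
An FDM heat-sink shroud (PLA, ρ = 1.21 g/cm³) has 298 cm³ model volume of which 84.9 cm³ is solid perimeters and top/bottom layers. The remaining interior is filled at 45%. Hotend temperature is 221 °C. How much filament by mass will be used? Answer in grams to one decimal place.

218.8 g

Volume inside the shell: 298 − 84.9 → 213.1 cm³.
Infill deposited = 0.45 × 213.1, so 95.895 cm³.
Total extruded: 84.9 + 95.895 → 180.795 cm³.
Mass = 180.795 × 1.21, so 218.76195 g.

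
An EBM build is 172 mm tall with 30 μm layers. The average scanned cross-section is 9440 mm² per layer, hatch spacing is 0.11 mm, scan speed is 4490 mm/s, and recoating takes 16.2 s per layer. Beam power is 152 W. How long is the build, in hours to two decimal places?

56.25 hours

Number of layers: 172 / 0.03 → 5734 (rounded up).
Scan path per layer = 9440 / 0.11, so 85818.2 mm.
Per-layer scan time = 85818.2 / 4490, so 19.1132 s.
Time per layer = 19.1132 + 16.2, so 35.3132 s.
Build time = 5734 × 35.3132 = 202485.8888 s = 56.25 hours.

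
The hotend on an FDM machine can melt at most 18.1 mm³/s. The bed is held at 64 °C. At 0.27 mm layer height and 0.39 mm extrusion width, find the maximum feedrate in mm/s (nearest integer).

172 mm/s

Bead cross-section: 0.27 × 0.39 → 0.1053 mm².
Max speed = 18.1 / 0.1053 = 171.89 ≈ 172 mm/s.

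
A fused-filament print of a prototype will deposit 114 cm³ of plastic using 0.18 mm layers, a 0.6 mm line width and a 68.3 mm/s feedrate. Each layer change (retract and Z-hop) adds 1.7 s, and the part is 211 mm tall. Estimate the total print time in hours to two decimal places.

4.85 hours

Line area = 0.18 × 0.6, so 0.108 mm².
Toolpath length = 114 cm³ / 0.108 mm² = 114000 / 0.108 = 1055555.6 mm.
Extrusion time: 1055555.6 / 68.3 → 15454.7 s.
Number of layers: 211 / 0.18 → 1173 (rounded up).
Z-hop total = 1173 × 1.7 = 1994.1 s.
Total = 15454.7 + 1994.1 = 17448.8 s = 4.85 hours.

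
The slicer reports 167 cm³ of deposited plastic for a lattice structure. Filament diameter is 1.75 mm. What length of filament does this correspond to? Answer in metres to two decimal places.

A = π r² = π × 0.875² = 2.4053 mm².
L = 167000 mm³ / 2.4053 mm² = 69430.01 mm, i.e. 69.43 m.

69.43 m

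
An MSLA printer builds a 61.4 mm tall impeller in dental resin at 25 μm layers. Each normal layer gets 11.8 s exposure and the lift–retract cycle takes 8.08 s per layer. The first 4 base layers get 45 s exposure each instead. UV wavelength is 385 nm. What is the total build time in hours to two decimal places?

13.60 hours

Layers = ⌈61.4/0.025⌉ = 2456.
Base layers = 4 × (45 + 8.08) = 212.32 s.
Normal layers = 2452 × (11.8 + 8.08) = 48745.76 s.
Total = 212.32 + 48745.76 = 48958.08 s = 13.60 hours.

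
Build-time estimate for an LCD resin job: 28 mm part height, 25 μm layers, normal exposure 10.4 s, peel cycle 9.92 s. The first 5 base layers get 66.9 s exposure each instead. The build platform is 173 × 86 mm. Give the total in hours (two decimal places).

6.40 hours

Layer count = ceil(28 / 0.025) = 1120.
Base layers = 5 × (66.9 + 9.92) = 384.1 s.
Normal layers = 1115 × (10.4 + 9.92), so 22656.8 s.
Total = 384.1 + 22656.8 = 23040.9 s = 6.40 hours.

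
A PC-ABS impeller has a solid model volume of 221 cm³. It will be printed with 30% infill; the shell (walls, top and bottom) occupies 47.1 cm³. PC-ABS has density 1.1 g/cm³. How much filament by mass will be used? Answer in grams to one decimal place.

109.2 g

Volume inside the shell: 221 − 47.1 → 173.9 cm³.
Infill deposited = 0.30 × 173.9 = 52.17 cm³.
Total printed volume: 47.1 + 52.17 → 99.27 cm³.
Mass: 99.27 × 1.1 → 109.197 g.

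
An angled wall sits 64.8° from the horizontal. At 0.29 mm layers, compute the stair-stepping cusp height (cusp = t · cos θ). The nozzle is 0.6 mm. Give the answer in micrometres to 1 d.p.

123.5 μm

cos(64.8°) = 0.4258, so cusp = 0.29 × 0.4258 = 0.123482 mm → 123.5 μm.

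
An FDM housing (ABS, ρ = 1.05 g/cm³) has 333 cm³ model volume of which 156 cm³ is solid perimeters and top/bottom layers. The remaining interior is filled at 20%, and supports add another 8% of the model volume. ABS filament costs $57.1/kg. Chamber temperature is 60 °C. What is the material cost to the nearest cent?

$13.07

Volume inside the shell = 333 − 156, so 177 cm³.
Infill volume = 0.20 × 177, so 35.4 cm³.
Support: 0.08 × 333 → 26.64 cm³.
Total printed volume = 156 + 35.4 + 26.64 = 218.04 cm³.
Mass = 218.04 × 1.05 = 228.942 g.
Cost = 228.942 g / 1000 × $57.1/kg = $13.07.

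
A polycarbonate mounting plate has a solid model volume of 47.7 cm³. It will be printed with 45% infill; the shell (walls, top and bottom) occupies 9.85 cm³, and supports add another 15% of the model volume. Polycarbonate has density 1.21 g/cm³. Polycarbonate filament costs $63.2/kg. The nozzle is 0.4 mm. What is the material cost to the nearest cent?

Volume inside the shell: 47.7 − 9.85 → 37.85 cm³.
Deposited infill = 0.45 × 37.85, so 17.0325 cm³.
Support = 0.15 × 47.7, so 7.155 cm³.
Total extruded = 9.85 + 17.0325 + 7.155 = 34.0375 cm³.
Mass = 34.0375 × 1.21 = 41.185375 g.
Cost = 41.185375 g / 1000 × $63.2/kg = $2.60.

$2.60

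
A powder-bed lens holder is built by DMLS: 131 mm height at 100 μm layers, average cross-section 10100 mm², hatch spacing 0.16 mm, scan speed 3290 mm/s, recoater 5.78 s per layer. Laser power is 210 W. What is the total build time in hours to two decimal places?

9.09 hours

Number of layers: 131 / 0.1 → 1310 (rounded up).
Scan path per layer = 10100 / 0.16 = 63125 mm.
Laser time per layer: 63125 / 3290 → 19.1869 s.
Time per layer = 19.1869 + 5.78, so 24.9669 s.
Build time = 1310 × 24.9669 = 32706.639 s = 9.09 hours.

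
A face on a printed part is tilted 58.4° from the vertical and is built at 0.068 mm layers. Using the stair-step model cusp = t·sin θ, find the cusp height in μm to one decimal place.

sin(58.4°) = 0.8517, so cusp = 0.068 × 0.8517 = 0.057916 mm → 57.9 μm.

57.9 μm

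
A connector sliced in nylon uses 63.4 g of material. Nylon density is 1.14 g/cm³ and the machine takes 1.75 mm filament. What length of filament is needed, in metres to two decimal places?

23.12 m

Volume = 63.4 g / 1.14 g·cm⁻³ = 55.614 cm³ = 55614 mm³.
Filament cross-section = π × (1.75/2)² = 2.4053 mm².
L = V/A = 55614/2.4053 = 23121.44 mm → 23.12 m.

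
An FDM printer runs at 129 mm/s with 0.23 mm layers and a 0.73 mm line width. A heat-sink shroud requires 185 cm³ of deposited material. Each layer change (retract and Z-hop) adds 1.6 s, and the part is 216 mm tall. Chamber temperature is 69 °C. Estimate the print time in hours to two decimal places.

2.79 hours

Bead cross-section = 0.23 × 0.73, so 0.1679 mm².
Total extruded path = 185000/0.1679 = 1101846.3 mm.
Time extruding = 1101846.3 / 129 = 8541.4 s.
Layers = ⌈216/0.23⌉ = 940.
Z-hop total = 940 × 1.6 = 1504 s.
Altogether 8541.4 + 1504 = 10045.4 s, i.e. 2.79 hours.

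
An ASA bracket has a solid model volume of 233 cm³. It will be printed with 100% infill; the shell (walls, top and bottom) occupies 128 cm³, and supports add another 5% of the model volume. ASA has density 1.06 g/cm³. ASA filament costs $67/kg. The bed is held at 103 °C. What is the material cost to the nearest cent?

Interior volume: 233 − 128 → 105 cm³.
Deposited infill = 1.00 × 105, so 105 cm³.
Support: 0.05 × 233 → 11.65 cm³.
Total extruded = 128 + 105 + 11.65 = 244.65 cm³.
Mass = 244.65 × 1.06 = 259.329 g.
At $67/kg: 259.329/1000 × 67 = $17.38.

$17.38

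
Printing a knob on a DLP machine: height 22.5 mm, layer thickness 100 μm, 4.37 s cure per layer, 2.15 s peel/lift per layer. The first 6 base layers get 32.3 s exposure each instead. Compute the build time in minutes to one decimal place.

27.2 minutes

Number of layers: 22.5 / 0.1 → 225 (rounded up).
Base layers = 6 × (32.3 + 2.15) = 206.7 s.
Remaining layers: 219 × (4.37 + 2.15) → 1427.88 s.
Total = 206.7 + 1427.88 = 1634.58 s = 27.2 minutes.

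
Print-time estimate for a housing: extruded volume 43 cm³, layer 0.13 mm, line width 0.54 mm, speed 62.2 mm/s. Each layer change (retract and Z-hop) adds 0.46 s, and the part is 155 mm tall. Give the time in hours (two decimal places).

Line area = 0.13 × 0.54 = 0.0702 mm².
Path length: 43000 mm³ / 0.0702 mm² → 612535.6 mm.
Print-move time = 612535.6 / 62.2, so 9847.8 s.
Layer count = ceil(155 / 0.13) = 1193.
Z-hop total = 1193 × 0.46, so 548.78 s.
Altogether 9847.8 + 548.78 = 10396.58 s, i.e. 2.89 hours.

2.89 hours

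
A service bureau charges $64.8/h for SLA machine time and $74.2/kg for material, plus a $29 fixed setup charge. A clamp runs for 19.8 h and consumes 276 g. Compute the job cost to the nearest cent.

$1332.52

Machine cost: 64.8 × 19.8 → $1283.04.
Material charge = 74.2 × 276/1000, so $20.4792.
Adding setup: 1283.04 + 20.4792 + 29 → 1332.5192 ≈ $1332.52.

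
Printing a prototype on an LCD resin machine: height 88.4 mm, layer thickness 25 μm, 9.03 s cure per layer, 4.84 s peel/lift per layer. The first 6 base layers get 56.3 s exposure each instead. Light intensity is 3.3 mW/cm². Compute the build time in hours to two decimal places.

13.70 hours

Layer count = ceil(88.4 / 0.025) = 3536.
Bottom layers = 6 × (56.3 + 4.84), so 366.84 s.
Remaining layers: 3530 × (9.03 + 4.84) → 48961.1 s.
Total = 366.84 + 48961.1 = 49327.94 s = 13.70 hours.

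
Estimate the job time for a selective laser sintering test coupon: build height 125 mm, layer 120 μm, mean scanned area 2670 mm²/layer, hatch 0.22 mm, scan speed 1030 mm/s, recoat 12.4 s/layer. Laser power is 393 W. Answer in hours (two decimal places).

Layers = ⌈125/0.12⌉ = 1042.
Scan path per layer: 2670 / 0.22 → 12136.4 mm.
Laser time per layer = 12136.4 / 1030, so 11.7829 s.
Layer cycle = 11.7829 + 12.4, so 24.1829 s.
Build time = 1042 × 24.1829 = 25198.5818 s = 7.00 hours.

7.00 hours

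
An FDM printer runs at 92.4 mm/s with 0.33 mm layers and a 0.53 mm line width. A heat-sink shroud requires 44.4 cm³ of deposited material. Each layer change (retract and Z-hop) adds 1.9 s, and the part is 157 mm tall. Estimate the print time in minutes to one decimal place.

Line area: 0.33 × 0.53 → 0.1749 mm².
Total extruded path = 44400/0.1749 = 253859.3 mm.
Extrusion time: 253859.3 / 92.4 → 2747.4 s.
Layer count = ceil(157 / 0.33) = 476.
Layer-change overhead = 476 × 1.9 = 904.4 s.
Altogether 2747.4 + 904.4 = 3651.8 s, i.e. 60.9 minutes.

60.9 minutes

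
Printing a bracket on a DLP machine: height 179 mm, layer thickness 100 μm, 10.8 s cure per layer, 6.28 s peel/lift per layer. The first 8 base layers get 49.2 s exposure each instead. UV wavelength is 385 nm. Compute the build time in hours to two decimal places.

Layer count = ceil(179 / 0.1) = 1790.
Burn-in layers: 8 × (49.2 + 6.28) → 443.84 s.
Remaining layers = 1782 × (10.8 + 6.28), so 30436.56 s.
Total = 443.84 + 30436.56 = 30880.4 s = 8.58 hours.

8.58 hours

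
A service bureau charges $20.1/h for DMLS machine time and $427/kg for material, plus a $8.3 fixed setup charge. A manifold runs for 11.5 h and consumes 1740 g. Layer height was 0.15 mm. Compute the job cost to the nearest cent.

$982.43

Machine-time cost = 20.1 × 11.5, so $231.15.
Feedstock cost = 427 × 1740/1000 = $742.98.
Adding setup: 231.15 + 742.98 + 8.3 → $982.43.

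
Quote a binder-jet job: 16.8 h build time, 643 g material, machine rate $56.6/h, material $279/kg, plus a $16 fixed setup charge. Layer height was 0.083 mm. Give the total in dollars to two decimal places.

Machine-time cost = 56.6 × 16.8, so $950.88.
Feedstock cost = 279 × 643/1000, so $179.397.
Total = 950.88 + 179.397 + 16 = 1146.277 ≈ $1146.28.

$1146.28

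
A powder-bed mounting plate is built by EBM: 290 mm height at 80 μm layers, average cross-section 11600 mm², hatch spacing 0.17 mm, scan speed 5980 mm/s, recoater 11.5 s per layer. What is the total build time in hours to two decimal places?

Number of layers: 290 / 0.08 → 3625 (rounded up).
Per-layer scan distance = 11600 / 0.17, so 68235.3 mm.
Scan time per layer = 68235.3 / 5980, so 11.4106 s.
Per-layer time = 11.4106 + 11.5 = 22.9106 s.
Total: 3625 × 22.9106 s = 83050.925 s → 23.07 hours.

23.07 hours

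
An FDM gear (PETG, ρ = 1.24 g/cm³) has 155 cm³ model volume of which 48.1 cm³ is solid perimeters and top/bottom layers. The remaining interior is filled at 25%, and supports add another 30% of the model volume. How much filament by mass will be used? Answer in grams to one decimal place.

Interior volume: 155 − 48.1 → 106.9 cm³.
Infill deposited: 0.25 × 106.9 → 26.725 cm³.
Support: 0.30 × 155 → 46.5 cm³.
Total printed volume = 48.1 + 26.725 + 46.5, so 121.325 cm³.
Mass = 121.325 × 1.24, so 150.443 g.

150.4 g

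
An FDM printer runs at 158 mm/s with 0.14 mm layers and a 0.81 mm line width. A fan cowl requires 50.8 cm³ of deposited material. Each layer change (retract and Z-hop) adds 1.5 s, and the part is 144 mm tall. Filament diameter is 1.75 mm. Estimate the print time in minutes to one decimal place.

73.0 minutes

Extrusion cross-section = 0.14 × 0.81, so 0.1134 mm².
Total extruded path = 50800/0.1134 = 447971.8 mm.
Time extruding = 447971.8 / 158 = 2835.3 s.
Number of layers: 144 / 0.14 → 1029 (rounded up).
Z-hop total: 1029 × 1.5 → 1543.5 s.
Total = 2835.3 + 1543.5 = 4378.8 s = 73.0 minutes.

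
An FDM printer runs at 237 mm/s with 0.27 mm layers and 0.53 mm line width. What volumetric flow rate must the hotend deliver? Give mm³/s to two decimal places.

33.91

Extrusion cross-section = 0.27 × 0.53, so 0.1431 mm².
Q = v·A = 237 × 0.1431 = 33.91 mm³/s.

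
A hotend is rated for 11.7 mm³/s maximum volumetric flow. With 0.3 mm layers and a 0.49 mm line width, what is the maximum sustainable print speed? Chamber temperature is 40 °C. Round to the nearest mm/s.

80 mm/s

Extrusion cross-section = 0.3 × 0.49 = 0.147 mm².
v_max = Q/A = 11.7/0.147 = 79.59 mm/s → 80 mm/s.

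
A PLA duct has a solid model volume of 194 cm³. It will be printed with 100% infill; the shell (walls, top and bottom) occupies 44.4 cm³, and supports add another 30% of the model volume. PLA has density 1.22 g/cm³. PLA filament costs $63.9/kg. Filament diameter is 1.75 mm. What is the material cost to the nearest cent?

Volume inside the shell = 194 − 44.4 = 149.6 cm³.
Infill volume = 1.00 × 149.6 = 149.6 cm³.
Support = 0.30 × 194 = 58.2 cm³.
Total printed volume: 44.4 + 149.6 + 58.2 → 252.2 cm³.
Mass: 252.2 × 1.22 → 307.684 g.
At $63.9/kg: 307.684/1000 × 63.9 = $19.66.

$19.66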